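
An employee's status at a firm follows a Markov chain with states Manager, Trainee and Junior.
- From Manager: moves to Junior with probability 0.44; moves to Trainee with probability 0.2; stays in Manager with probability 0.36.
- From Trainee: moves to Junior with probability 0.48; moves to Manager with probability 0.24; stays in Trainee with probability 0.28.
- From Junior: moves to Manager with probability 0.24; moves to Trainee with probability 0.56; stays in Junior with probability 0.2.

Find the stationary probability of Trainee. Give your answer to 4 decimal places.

0.3608

Let the stationary distribution be π with π = πP and π_1 + π_2 + π_3 = 1.
π_1 = 0.36·π_1 + 0.24·π_2 + 0.24·π_3
π_2 = 0.2·π_1 + 0.28·π_2 + 0.56·π_3
Solving with the normalization constraint gives π = (0.2727, 0.3608, 0.3665).
So the stationary probability of Trainee is 0.3608.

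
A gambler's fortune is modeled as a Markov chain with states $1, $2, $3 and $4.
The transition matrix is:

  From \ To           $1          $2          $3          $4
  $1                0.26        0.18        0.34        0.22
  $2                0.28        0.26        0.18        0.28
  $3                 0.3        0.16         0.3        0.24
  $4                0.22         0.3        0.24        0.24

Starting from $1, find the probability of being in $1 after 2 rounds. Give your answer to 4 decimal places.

0.2684

Propagate the distribution vector 2 rounds from $1.
After 0 rounds: (1.0000, 0.0000, 0.0000, 0.0000)
After 1 round: (0.2600, 0.1800, 0.3400, 0.2200)
After 2 rounds: (0.2684, 0.2140, 0.2756, 0.2420)
P(in $1 after 2 rounds) = 0.2684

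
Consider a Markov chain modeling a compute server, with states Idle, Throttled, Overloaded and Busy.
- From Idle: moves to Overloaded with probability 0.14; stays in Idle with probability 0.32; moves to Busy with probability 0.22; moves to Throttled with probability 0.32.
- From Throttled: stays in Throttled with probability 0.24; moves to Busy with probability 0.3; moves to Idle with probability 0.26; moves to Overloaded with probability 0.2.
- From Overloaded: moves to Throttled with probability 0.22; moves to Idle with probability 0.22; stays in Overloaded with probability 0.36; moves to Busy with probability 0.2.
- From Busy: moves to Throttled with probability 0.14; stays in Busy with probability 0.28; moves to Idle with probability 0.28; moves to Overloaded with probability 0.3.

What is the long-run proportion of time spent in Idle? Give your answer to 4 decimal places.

Let the stationary distribution be π with π = πP and π_1 + π_2 + π_3 + π_4 = 1.
π_1 = 0.32·π_1 + 0.26·π_2 + 0.22·π_3 + 0.28·π_4
π_2 = 0.32·π_1 + 0.24·π_2 + 0.22·π_3 + 0.14·π_4
π_3 = 0.14·π_1 + 0.2·π_2 + 0.36·π_3 + 0.3·π_4
Solving with the normalization constraint gives π = (0.2713, 0.2319, 0.2483, 0.2485).
So the stationary probability of Idle is 0.2713.

0.2713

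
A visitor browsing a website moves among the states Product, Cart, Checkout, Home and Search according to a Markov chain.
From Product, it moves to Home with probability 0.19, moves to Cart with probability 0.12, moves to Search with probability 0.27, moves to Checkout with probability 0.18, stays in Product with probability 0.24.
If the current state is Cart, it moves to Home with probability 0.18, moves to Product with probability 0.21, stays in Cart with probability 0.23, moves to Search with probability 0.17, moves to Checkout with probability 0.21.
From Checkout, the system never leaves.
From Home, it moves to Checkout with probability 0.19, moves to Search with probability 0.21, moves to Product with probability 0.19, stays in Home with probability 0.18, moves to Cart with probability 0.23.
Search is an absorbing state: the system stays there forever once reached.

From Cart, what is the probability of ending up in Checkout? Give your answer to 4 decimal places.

Let h(s) be the probability of absorption at Checkout starting from transient state s. Then h(Checkout) = 1 and h(Search) = 0. By first-step analysis:
h(Product) = 0.24·h(Product) + 0.12·h(Cart) + 0.18·1 + 0.19·h(Home) + 0.27·0
h(Cart) = 0.21·h(Product) + 0.23·h(Cart) + 0.21·1 + 0.18·h(Home) + 0.17·0
h(Home) = 0.19·h(Product) + 0.23·h(Cart) + 0.19·1 + 0.18·h(Home) + 0.21·0
Solving: h(Product) = 0.4343, h(Cart) = 0.5018, h(Home) = 0.4731.
Starting from Cart, the probability is 0.5018.

0.5018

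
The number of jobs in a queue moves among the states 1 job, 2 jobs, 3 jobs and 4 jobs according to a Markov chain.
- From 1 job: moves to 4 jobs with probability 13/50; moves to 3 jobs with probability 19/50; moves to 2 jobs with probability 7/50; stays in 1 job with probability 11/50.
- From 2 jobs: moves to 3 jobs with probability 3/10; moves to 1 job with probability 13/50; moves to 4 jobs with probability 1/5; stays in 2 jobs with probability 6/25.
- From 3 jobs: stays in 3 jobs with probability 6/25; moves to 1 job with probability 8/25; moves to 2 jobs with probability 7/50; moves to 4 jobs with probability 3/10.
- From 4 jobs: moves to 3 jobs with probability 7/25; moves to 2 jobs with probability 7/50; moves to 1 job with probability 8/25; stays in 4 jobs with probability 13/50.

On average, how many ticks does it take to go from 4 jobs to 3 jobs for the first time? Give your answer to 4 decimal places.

Let t(s) be the expected number of ticks to first reach 3 jobs from state s, with t(3 jobs) = 0. Conditioning on the first tick:
t(1 job) = 1 + 0.22·t(1 job) + 0.14·t(2 jobs) + 0.26·t(4 jobs)
t(2 jobs) = 1 + 0.26·t(1 job) + 0.24·t(2 jobs) + 0.2·t(4 jobs)
t(4 jobs) = 1 + 0.32·t(1 job) + 0.14·t(2 jobs) + 0.26·t(4 jobs)
Solving: t(1 job) = 2.9198, t(2 jobs) = 3.1599, t(4 jobs) = 3.2118.
Expected ticks from 4 jobs to 3 jobs: 3.2118.

3.2118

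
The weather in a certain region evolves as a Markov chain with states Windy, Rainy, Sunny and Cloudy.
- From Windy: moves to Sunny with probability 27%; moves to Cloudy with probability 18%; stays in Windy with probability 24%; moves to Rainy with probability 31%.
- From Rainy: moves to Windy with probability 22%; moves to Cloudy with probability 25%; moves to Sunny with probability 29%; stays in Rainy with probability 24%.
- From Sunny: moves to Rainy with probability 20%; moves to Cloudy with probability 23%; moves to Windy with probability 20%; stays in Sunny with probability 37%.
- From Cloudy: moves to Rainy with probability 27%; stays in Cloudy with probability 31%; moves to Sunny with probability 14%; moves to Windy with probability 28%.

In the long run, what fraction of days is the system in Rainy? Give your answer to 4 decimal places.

0.2528

Let the stationary distribution be π with π = πP and π_1 + π_2 + π_3 + π_4 = 1.
π_1 = 0.24·π_1 + 0.22·π_2 + 0.2·π_3 + 0.28·π_4
π_2 = 0.31·π_1 + 0.24·π_2 + 0.2·π_3 + 0.27·π_4
π_3 = 0.27·π_1 + 0.29·π_2 + 0.37·π_3 + 0.14·π_4
Solving with the normalization constraint gives π = (0.2338, 0.2528, 0.2705, 0.2428).
So the stationary probability of Rainy is 0.2528.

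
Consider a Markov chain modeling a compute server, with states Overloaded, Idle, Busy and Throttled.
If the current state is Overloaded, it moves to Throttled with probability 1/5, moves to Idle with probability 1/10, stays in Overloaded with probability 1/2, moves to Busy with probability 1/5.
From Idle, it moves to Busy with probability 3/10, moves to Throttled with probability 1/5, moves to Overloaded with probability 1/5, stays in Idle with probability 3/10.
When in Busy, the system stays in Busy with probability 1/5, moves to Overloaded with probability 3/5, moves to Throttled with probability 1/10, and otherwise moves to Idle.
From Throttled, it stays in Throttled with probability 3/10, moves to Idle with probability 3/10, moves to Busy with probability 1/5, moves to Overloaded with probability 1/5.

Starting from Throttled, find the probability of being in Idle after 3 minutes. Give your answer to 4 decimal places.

Propagate the distribution vector 3 minutes from Throttled.
After 0 minutes: (0.0000, 0.0000, 0.0000, 1.0000)
After 1 minute: (0.2000, 0.3000, 0.2000, 0.3000)
After 2 minutes: (0.3400, 0.2200, 0.2300, 0.2100)
After 3 minutes: (0.3940, 0.1860, 0.2220, 0.1980)
P(in Idle after 3 minutes) = 0.1860

0.1860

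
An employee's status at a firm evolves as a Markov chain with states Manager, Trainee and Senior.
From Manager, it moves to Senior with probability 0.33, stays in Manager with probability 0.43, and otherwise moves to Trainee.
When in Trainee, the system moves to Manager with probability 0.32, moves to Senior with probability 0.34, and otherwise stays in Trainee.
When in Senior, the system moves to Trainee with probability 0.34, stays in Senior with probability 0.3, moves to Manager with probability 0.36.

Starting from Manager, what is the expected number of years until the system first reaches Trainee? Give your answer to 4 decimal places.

3.6759

Let t(s) be the expected number of years to first reach Trainee from state s, with t(Trainee) = 0. Conditioning on the first year:
t(Manager) = 1 + 0.43·t(Manager) + 0.33·t(Senior)
t(Senior) = 1 + 0.36·t(Manager) + 0.3·t(Senior)
Solving: t(Manager) = 3.6759, t(Senior) = 3.3191.
Expected years from Manager to Trainee: 3.6759.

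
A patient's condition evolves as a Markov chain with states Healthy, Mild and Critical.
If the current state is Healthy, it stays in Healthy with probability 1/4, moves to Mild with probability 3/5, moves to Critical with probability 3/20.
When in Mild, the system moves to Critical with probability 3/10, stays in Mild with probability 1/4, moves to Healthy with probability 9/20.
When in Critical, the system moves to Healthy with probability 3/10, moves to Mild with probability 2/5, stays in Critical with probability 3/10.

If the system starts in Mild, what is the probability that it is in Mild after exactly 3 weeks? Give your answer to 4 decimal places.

Propagate the distribution vector 3 weeks from Mild.
After 0 weeks: (0.0000, 1.0000, 0.0000)
After 1 week: (0.4500, 0.2500, 0.3000)
After 2 weeks: (0.3150, 0.4525, 0.2325)
After 3 weeks: (0.3521, 0.3951, 0.2528)
P(in Mild after 3 weeks) = 0.3951

0.3951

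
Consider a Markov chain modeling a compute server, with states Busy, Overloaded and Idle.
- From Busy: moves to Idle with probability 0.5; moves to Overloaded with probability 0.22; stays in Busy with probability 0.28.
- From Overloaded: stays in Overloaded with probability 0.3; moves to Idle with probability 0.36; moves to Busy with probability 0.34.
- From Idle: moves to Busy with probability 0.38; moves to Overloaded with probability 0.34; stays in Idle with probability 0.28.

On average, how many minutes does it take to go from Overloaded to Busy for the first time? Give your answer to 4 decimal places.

Let t(s) be the expected number of minutes to first reach Busy from state s, with t(Busy) = 0. Conditioning on the first minute:
t(Overloaded) = 1 + 0.3·t(Overloaded) + 0.36·t(Idle)
t(Idle) = 1 + 0.34·t(Overloaded) + 0.28·t(Idle)
Solving: t(Overloaded) = 2.8302, t(Idle) = 2.7254.
Expected minutes from Overloaded to Busy: 2.8302.

2.8302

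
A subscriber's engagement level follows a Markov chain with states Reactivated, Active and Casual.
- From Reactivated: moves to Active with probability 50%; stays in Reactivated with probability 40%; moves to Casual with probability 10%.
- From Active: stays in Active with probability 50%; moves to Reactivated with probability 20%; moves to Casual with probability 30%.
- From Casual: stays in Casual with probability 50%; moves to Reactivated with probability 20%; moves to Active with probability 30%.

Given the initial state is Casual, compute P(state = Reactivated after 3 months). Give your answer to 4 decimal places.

0.2480

Propagate the distribution vector 3 months from Casual.
After 0 months: (0.0000, 0.0000, 1.0000)
After 1 month: (0.2000, 0.3000, 0.5000)
After 2 months: (0.2400, 0.4000, 0.3600)
After 3 months: (0.2480, 0.4280, 0.3240)
P(in Reactivated after 3 months) = 0.2480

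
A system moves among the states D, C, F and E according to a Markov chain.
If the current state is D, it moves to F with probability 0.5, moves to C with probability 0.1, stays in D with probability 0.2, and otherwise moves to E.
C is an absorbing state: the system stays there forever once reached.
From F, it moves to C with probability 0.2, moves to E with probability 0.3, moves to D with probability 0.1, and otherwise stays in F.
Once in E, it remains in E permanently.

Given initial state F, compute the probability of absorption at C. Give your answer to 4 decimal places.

Let h(s) be the probability of absorption at C starting from transient state s. Then h(C) = 1 and h(E) = 0. By first-step analysis:
h(D) = 0.2·h(D) + 0.1·1 + 0.5·h(F) + 0.2·0
h(F) = 0.1·h(D) + 0.2·1 + 0.4·h(F) + 0.3·0
Solving: h(D) = 0.3721, h(F) = 0.3953.
Starting from F, the probability is 0.3953.

0.3953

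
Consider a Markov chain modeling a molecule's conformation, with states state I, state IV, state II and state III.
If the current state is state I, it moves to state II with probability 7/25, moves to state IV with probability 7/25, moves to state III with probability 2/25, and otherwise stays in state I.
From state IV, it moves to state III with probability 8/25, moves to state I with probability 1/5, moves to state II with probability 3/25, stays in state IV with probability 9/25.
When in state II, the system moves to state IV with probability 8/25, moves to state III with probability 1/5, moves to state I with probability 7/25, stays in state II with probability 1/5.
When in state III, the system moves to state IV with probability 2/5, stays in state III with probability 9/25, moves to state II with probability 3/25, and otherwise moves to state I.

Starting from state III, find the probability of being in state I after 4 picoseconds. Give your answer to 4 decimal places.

Propagate the distribution vector 4 picoseconds from state III.
After 0 picoseconds: (0.0000, 0.0000, 0.0000, 1.0000)
After 1 picosecond: (0.1200, 0.4000, 0.1200, 0.3600)
After 2 picoseconds: (0.2000, 0.3600, 0.1488, 0.2912)
After 3 picoseconds: (0.2206, 0.3497, 0.1639, 0.2658)
After 4 picoseconds: (0.2271, 0.3464, 0.1684, 0.2580)
P(in state I after 4 picoseconds) = 0.2271

0.2271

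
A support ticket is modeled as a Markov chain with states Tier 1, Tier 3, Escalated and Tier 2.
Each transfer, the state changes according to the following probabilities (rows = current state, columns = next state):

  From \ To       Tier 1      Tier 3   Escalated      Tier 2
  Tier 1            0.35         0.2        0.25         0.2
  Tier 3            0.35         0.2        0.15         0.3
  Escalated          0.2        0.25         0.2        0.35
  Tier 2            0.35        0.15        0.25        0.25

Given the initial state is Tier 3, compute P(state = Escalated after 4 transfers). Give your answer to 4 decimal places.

0.2192

Propagate the distribution vector 4 transfers from Tier 3.
After 0 transfers: (0.0000, 1.0000, 0.0000, 0.0000)
After 1 transfer: (0.3500, 0.2000, 0.1500, 0.3000)
After 2 transfers: (0.3275, 0.1925, 0.2225, 0.2575)
After 3 transfers: (0.3166, 0.1983, 0.2196, 0.2655)
After 4 transfers: (0.3171, 0.1977, 0.2192, 0.2660)
P(in Escalated after 4 transfers) = 0.2192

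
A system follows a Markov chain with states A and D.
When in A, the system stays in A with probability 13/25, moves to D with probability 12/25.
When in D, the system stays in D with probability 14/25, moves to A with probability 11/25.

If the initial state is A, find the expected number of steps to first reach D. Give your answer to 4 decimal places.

2.0833

Let t(s) be the expected number of steps to first reach D from state s, with t(D) = 0. Conditioning on the first step:
t(A) = 1 + 0.52·t(A)
Solving: t(A) = 2.0833.
Expected steps from A to D: 2.0833.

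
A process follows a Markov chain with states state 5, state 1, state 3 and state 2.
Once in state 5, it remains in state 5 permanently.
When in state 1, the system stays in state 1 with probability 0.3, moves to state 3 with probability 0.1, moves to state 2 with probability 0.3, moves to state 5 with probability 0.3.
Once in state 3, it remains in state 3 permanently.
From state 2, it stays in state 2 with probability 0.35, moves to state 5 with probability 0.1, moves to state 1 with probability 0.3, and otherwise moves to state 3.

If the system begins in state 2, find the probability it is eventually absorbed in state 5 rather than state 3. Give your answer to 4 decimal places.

Let h(s) be the probability of absorption at state 5 starting from transient state s. Then h(state 5) = 1 and h(state 3) = 0. By first-step analysis:
h(state 1) = 0.3·1 + 0.3·h(state 1) + 0.1·0 + 0.3·h(state 2)
h(state 2) = 0.1·1 + 0.3·h(state 1) + 0.25·0 + 0.35·h(state 2)
Solving: h(state 1) = 0.6164, h(state 2) = 0.4384.
Starting from state 2, the probability is 0.4384.

0.4384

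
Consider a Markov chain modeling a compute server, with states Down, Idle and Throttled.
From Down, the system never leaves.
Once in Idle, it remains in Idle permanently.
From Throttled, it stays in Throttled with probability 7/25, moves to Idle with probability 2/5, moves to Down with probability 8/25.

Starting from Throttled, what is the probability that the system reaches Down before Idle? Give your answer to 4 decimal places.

Let h(s) be the probability of absorption at Down starting from transient state s. Then h(Down) = 1 and h(Idle) = 0. By first-step analysis:
h(Throttled) = 0.32·1 + 0.4·0 + 0.28·h(Throttled)
Solving: h(Throttled) = 0.4444.
Starting from Throttled, the probability is 0.4444.

0.4444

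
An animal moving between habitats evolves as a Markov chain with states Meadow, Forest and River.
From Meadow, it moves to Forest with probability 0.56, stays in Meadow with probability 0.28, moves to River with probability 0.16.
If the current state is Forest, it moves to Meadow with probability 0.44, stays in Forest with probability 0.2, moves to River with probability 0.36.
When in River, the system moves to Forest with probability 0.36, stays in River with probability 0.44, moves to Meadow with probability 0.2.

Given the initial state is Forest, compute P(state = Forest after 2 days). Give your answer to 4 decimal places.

Sum over the intermediate state after 1 day:
P = P(Forest→Meadow)·P(Meadow→Forest) + P(Forest→Forest)·P(Forest→Forest) + P(Forest→River)·P(River→Forest)
  = 0.44×0.56 + 0.2×0.2 + 0.36×0.36
  = 0.2464 + 0.0400 + 0.1296 = 0.4160

0.4160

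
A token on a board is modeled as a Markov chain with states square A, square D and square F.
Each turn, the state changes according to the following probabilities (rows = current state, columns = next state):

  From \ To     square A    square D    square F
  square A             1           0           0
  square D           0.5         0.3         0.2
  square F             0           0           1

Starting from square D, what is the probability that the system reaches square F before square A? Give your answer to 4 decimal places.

0.2857

Let h(s) be the probability of absorption at square F starting from transient state s. Then h(square F) = 1 and h(square A) = 0. By first-step analysis:
h(square D) = 0.5·0 + 0.3·h(square D) + 0.2·1
Solving: h(square D) = 0.2857.
Starting from square D, the probability is 0.2857.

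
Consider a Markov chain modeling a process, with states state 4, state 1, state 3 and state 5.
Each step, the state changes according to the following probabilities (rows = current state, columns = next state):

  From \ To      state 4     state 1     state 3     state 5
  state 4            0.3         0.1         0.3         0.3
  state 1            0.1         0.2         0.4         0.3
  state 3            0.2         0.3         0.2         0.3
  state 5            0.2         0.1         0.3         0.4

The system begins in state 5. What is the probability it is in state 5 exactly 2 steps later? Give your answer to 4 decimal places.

0.3400

Propagate the distribution vector 2 steps from state 5.
After 0 steps: (0.0000, 0.0000, 0.0000, 1.0000)
After 1 step: (0.2000, 0.1000, 0.3000, 0.4000)
After 2 steps: (0.2100, 0.1700, 0.2800, 0.3400)
P(in state 5 after 2 steps) = 0.3400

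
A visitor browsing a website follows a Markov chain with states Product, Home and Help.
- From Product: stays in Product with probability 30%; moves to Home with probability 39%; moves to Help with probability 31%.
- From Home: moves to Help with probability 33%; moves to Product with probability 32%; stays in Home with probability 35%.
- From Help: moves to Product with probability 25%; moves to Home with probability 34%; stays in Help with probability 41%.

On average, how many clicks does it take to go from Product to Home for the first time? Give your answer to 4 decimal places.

Let t(s) be the expected number of clicks to first reach Home from state s, with t(Home) = 0. Conditioning on the first click:
t(Product) = 1 + 0.3·t(Product) + 0.31·t(Help)
t(Help) = 1 + 0.25·t(Product) + 0.41·t(Help)
Solving: t(Product) = 2.6826, t(Help) = 2.8316.
Expected clicks from Product to Home: 2.6826.

2.6826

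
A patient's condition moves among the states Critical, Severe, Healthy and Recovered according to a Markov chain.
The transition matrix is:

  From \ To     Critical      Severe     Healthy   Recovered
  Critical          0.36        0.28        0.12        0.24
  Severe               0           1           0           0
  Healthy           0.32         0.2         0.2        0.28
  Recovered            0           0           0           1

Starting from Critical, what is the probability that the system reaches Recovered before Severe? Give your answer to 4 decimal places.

Let h(s) be the probability of absorption at Recovered starting from transient state s. Then h(Recovered) = 1 and h(Severe) = 0. By first-step analysis:
h(Critical) = 0.36·h(Critical) + 0.28·0 + 0.12·h(Healthy) + 0.24·1
h(Healthy) = 0.32·h(Critical) + 0.2·0 + 0.2·h(Healthy) + 0.28·1
Solving: h(Critical) = 0.4764, h(Healthy) = 0.5405.
Starting from Critical, the probability is 0.4764.

0.4764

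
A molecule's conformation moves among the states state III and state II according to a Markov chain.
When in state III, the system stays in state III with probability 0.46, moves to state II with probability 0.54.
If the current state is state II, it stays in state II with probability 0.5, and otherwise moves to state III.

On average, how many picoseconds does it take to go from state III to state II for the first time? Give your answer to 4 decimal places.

Let t(s) be the expected number of picoseconds to first reach state II from state s, with t(state II) = 0. Conditioning on the first picosecond:
t(state III) = 1 + 0.46·t(state III)
Solving: t(state III) = 1.8519.
Expected picoseconds from state III to state II: 1.8519.

1.8519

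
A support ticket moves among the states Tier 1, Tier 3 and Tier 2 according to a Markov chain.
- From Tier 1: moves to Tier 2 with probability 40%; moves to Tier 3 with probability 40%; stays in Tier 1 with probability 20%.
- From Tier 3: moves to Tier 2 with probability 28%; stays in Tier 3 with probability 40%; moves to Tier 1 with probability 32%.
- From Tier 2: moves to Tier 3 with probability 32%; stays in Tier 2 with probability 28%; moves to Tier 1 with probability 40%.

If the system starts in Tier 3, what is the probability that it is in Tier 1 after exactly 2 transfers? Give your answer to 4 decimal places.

0.3040

Sum over the intermediate state after 1 transfer:
P = P(Tier 3→Tier 1)·P(Tier 1→Tier 1) + P(Tier 3→Tier 3)·P(Tier 3→Tier 1) + P(Tier 3→Tier 2)·P(Tier 2→Tier 1)
  = 0.32×0.2 + 0.4×0.32 + 0.28×0.4
  = 0.0640 + 0.1280 + 0.1120 = 0.3040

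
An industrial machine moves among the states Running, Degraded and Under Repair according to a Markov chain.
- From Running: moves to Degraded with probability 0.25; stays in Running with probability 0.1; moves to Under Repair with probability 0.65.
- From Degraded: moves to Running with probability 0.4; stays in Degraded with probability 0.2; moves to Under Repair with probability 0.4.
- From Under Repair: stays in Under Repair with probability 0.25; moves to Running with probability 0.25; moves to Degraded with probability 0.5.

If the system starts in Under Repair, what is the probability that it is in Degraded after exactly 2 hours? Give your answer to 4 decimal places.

0.2875

Sum over the intermediate state after 1 hour:
P = P(Under Repair→Running)·P(Running→Degraded) + P(Under Repair→Degraded)·P(Degraded→Degraded) + P(Under Repair→Under Repair)·P(Under Repair→Degraded)
  = 0.25×0.25 + 0.5×0.2 + 0.25×0.5
  = 0.0625 + 0.1000 + 0.1250 = 0.2875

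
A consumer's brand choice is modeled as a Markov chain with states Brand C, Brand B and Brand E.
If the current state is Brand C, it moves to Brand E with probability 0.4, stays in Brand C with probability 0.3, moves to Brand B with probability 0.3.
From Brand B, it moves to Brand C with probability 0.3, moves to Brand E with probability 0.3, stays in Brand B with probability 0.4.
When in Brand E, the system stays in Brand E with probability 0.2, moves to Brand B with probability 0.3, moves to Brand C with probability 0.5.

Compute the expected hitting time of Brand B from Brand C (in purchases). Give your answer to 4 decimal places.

3.3333

Let t(s) be the expected number of purchases to first reach Brand B from state s, with t(Brand B) = 0. Conditioning on the first purchase:
t(Brand C) = 1 + 0.3·t(Brand C) + 0.4·t(Brand E)
t(Brand E) = 1 + 0.5·t(Brand C) + 0.2·t(Brand E)
Solving: t(Brand C) = 3.3333, t(Brand E) = 3.3333.
Expected purchases from Brand C to Brand B: 3.3333.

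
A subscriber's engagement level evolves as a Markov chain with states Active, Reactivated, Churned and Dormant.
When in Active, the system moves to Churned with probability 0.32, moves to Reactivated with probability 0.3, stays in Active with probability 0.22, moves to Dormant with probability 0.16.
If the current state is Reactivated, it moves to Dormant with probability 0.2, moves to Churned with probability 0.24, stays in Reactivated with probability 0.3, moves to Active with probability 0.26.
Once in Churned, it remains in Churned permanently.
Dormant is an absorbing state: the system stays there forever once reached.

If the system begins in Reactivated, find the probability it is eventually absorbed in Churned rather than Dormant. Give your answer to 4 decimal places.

Let h(s) be the probability of absorption at Churned starting from transient state s. Then h(Churned) = 1 and h(Dormant) = 0. By first-step analysis:
h(Active) = 0.22·h(Active) + 0.3·h(Reactivated) + 0.32·1 + 0.16·0
h(Reactivated) = 0.26·h(Active) + 0.3·h(Reactivated) + 0.24·1 + 0.2·0
Solving: h(Active) = 0.6325, h(Reactivated) = 0.5778.
Starting from Reactivated, the probability is 0.5778.

0.5778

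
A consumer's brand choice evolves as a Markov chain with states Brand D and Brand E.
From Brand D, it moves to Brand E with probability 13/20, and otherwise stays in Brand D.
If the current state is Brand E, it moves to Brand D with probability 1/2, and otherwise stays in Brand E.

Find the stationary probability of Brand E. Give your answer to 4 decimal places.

0.5652

Let the stationary distribution be π with π = πP and π_1 + π_2 = 1.
π_1 = 0.35·π_1 + 0.5·π_2
Solving with the normalization constraint gives π = (0.4348, 0.5652).
So the stationary probability of Brand E is 0.5652.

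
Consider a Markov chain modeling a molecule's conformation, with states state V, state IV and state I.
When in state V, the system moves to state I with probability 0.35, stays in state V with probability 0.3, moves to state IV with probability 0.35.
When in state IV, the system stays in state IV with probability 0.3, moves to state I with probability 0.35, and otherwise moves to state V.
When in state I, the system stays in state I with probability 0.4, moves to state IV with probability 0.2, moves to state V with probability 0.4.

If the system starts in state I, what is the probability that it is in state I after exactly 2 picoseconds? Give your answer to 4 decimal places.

0.3700

Sum over the intermediate state after 1 picosecond:
P = P(state I→state V)·P(state V→state I) + P(state I→state IV)·P(state IV→state I) + P(state I→state I)·P(state I→state I)
  = 0.4×0.35 + 0.2×0.35 + 0.4×0.4
  = 0.1400 + 0.0700 + 0.1600 = 0.3700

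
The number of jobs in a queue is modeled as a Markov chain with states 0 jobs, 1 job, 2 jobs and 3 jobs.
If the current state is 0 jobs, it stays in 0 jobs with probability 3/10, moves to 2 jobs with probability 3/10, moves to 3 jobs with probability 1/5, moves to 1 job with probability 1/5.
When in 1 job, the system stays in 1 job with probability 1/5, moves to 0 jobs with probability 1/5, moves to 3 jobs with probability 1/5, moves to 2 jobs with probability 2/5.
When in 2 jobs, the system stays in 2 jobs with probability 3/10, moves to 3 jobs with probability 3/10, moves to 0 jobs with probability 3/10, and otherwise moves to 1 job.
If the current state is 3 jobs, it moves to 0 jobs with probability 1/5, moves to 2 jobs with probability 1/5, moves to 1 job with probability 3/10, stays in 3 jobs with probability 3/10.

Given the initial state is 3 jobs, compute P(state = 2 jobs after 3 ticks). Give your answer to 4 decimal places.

Propagate the distribution vector 3 ticks from 3 jobs.
After 0 ticks: (0.0000, 0.0000, 0.0000, 1.0000)
After 1 tick: (0.2000, 0.3000, 0.2000, 0.3000)
After 2 ticks: (0.2400, 0.2100, 0.3000, 0.2500)
After 3 ticks: (0.2540, 0.1950, 0.2960, 0.2550)
P(in 2 jobs after 3 ticks) = 0.2960

0.2960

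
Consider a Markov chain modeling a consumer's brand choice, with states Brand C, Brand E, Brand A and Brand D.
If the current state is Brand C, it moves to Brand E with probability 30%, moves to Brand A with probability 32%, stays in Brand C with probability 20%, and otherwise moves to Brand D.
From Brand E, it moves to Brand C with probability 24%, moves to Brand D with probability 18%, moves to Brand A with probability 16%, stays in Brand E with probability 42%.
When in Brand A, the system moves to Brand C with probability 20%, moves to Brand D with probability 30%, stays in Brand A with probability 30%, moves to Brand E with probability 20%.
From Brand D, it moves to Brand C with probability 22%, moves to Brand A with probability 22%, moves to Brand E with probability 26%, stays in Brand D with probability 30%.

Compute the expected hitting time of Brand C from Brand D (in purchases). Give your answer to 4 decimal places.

Let t(s) be the expected number of purchases to first reach Brand C from state s, with t(Brand C) = 0. Conditioning on the first purchase:
t(Brand E) = 1 + 0.42·t(Brand E) + 0.16·t(Brand A) + 0.18·t(Brand D)
t(Brand A) = 1 + 0.2·t(Brand E) + 0.3·t(Brand A) + 0.3·t(Brand D)
t(Brand D) = 1 + 0.26·t(Brand E) + 0.22·t(Brand A) + 0.3·t(Brand D)
Solving: t(Brand E) = 4.4001, t(Brand A) = 4.6208, t(Brand D) = 4.5151.
Expected purchases from Brand D to Brand C: 4.5151.

4.5151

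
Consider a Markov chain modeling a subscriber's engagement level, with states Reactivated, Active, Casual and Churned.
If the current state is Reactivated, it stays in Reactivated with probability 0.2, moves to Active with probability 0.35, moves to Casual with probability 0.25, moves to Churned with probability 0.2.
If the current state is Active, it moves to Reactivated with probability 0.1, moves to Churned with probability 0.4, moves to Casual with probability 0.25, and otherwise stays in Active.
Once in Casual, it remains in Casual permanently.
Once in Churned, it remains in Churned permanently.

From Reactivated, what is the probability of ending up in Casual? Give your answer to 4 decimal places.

0.4867

Let h(s) be the probability of absorption at Casual starting from transient state s. Then h(Casual) = 1 and h(Churned) = 0. By first-step analysis:
h(Reactivated) = 0.2·h(Reactivated) + 0.35·h(Active) + 0.25·1 + 0.2·0
h(Active) = 0.1·h(Reactivated) + 0.25·h(Active) + 0.25·1 + 0.4·0
Solving: h(Reactivated) = 0.4867, h(Active) = 0.3982.
Starting from Reactivated, the probability is 0.4867.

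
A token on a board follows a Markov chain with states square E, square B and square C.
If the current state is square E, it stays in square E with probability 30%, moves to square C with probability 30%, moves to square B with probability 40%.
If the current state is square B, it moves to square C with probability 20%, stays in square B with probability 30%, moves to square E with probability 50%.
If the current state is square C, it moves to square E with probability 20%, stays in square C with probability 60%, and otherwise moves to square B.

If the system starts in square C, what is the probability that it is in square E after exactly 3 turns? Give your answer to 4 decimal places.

Propagate the distribution vector 3 turns from square C.
After 0 turns: (0.0000, 0.0000, 1.0000)
After 1 turn: (0.2000, 0.2000, 0.6000)
After 2 turns: (0.2800, 0.2600, 0.4600)
After 3 turns: (0.3060, 0.2820, 0.4120)
P(in square E after 3 turns) = 0.3060

0.3060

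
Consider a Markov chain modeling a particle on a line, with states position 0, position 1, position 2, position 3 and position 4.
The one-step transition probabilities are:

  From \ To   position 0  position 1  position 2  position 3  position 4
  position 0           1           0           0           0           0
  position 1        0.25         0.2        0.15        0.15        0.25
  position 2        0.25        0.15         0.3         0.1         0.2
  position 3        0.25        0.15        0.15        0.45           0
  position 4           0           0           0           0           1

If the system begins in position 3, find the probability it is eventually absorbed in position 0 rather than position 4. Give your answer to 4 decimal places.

Let h(s) be the probability of absorption at position 0 starting from transient state s. Then h(position 0) = 1 and h(position 4) = 0. By first-step analysis:
h(position 1) = 0.25·1 + 0.2·h(position 1) + 0.15·h(position 2) + 0.15·h(position 3) + 0.25·0
h(position 2) = 0.25·1 + 0.15·h(position 1) + 0.3·h(position 2) + 0.1·h(position 3) + 0.2·0
h(position 3) = 0.25·1 + 0.15·h(position 1) + 0.15·h(position 2) + 0.45·h(position 3)
Solving: h(position 1) = 0.5672, h(position 2) = 0.5887, h(position 3) = 0.7698.
Starting from position 3, the probability is 0.7698.

0.7698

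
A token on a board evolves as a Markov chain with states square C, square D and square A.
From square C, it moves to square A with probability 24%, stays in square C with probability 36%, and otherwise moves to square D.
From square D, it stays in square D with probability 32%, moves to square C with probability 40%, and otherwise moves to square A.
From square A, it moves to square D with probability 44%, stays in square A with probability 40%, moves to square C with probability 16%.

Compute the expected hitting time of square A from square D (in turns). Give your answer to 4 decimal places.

Let t(s) be the expected number of turns to first reach square A from state s, with t(square A) = 0. Conditioning on the first turn:
t(square C) = 1 + 0.36·t(square C) + 0.4·t(square D)
t(square D) = 1 + 0.4·t(square C) + 0.32·t(square D)
Solving: t(square C) = 3.9244, t(square D) = 3.7791.
Expected turns from square D to square A: 3.7791.

3.7791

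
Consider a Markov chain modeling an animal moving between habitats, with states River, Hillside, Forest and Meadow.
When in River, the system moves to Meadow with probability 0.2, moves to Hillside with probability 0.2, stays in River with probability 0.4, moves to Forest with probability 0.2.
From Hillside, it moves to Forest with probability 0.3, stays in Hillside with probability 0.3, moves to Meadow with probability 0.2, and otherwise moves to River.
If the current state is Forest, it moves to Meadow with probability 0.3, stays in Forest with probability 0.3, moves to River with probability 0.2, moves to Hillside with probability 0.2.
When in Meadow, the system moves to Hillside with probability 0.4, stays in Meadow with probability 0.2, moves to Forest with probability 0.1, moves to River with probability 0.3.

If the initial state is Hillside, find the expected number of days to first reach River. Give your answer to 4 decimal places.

4.4934

Let t(s) be the expected number of days to first reach River from state s, with t(River) = 0. Conditioning on the first day:
t(Hillside) = 1 + 0.3·t(Hillside) + 0.3·t(Forest) + 0.2·t(Meadow)
t(Forest) = 1 + 0.2·t(Hillside) + 0.3·t(Forest) + 0.3·t(Meadow)
t(Meadow) = 1 + 0.4·t(Hillside) + 0.1·t(Forest) + 0.2·t(Meadow)
Solving: t(Hillside) = 4.4934, t(Forest) = 4.4493, t(Meadow) = 4.0529.
Expected days from Hillside to River: 4.4934.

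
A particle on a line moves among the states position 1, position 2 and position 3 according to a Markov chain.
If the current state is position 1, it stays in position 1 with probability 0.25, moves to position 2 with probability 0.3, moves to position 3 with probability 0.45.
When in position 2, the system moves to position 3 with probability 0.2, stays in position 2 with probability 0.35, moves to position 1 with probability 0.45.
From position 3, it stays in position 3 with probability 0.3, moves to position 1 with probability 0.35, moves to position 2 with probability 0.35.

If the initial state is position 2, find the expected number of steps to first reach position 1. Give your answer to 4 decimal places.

2.3377

Let t(s) be the expected number of steps to first reach position 1 from state s, with t(position 1) = 0. Conditioning on the first step:
t(position 2) = 1 + 0.35·t(position 2) + 0.2·t(position 3)
t(position 3) = 1 + 0.35·t(position 2) + 0.3·t(position 3)
Solving: t(position 2) = 2.3377, t(position 3) = 2.5974.
Expected steps from position 2 to position 1: 2.3377.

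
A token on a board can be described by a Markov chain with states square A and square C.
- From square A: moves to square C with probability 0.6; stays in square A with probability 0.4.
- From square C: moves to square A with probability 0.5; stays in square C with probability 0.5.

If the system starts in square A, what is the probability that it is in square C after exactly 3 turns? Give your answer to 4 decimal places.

0.5460

Propagate the distribution vector 3 turns from square A.
After 0 turns: (1.0000, 0.0000)
After 1 turn: (0.4000, 0.6000)
After 2 turns: (0.4600, 0.5400)
After 3 turns: (0.4540, 0.5460)
P(in square C after 3 turns) = 0.5460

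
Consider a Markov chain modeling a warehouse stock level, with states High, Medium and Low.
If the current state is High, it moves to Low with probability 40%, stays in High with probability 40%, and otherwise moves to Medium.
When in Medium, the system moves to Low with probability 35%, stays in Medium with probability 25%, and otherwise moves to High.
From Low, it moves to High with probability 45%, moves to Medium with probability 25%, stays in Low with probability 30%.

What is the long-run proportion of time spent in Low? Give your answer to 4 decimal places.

Let the stationary distribution be π with π = πP and π_1 + π_2 + π_3 = 1.
π_1 = 0.4·π_1 + 0.4·π_2 + 0.45·π_3
π_2 = 0.2·π_1 + 0.25·π_2 + 0.25·π_3
Solving with the normalization constraint gives π = (0.4177, 0.2291, 0.3532).
So the stationary probability of Low is 0.3532.

0.3532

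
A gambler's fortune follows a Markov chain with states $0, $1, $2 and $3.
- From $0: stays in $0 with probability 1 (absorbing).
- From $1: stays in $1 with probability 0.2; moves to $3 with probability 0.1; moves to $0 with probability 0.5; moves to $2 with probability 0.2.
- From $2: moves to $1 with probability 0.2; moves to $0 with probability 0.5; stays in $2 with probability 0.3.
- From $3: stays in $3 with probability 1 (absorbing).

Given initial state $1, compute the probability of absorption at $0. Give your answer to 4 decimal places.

Let h(s) be the probability of absorption at $0 starting from transient state s. Then h($0) = 1 and h($3) = 0. By first-step analysis:
h($1) = 0.5·1 + 0.2·h($1) + 0.2·h($2) + 0.1·0
h($2) = 0.5·1 + 0.2·h($1) + 0.3·h($2)
Solving: h($1) = 0.8654, h($2) = 0.9615.
Starting from $1, the probability is 0.8654.

0.8654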